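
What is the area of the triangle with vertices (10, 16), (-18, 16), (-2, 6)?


Area = |x1(y2-y3) + x2(y3-y1) + x3(y1-y2)| / 2
= |10*(16-6) + -18*(6-16) + -2*(16-16)| / 2
= 140

140


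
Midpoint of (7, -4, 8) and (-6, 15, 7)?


Midpoint = ((7+-6)/2, (-4+15)/2, (8+7)/2) = (0.5, 5.5, 7.5)

(0.5, 5.5, 7.5)


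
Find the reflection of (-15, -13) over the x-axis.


Reflection across x-axis: (x, y) -> (x, -y)
(-15, -13) -> (-15, 13)

(-15, 13)


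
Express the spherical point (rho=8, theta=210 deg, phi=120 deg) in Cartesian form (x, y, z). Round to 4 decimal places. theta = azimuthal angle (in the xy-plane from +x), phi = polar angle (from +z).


x = 8 * sin(120) * cos(210) = -6
y = 8 * sin(120) * sin(210) = -3.4641
z = 8 * cos(120) = -4

(-6, -3.4641, -4)


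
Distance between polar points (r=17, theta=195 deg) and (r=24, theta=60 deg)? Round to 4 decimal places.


d = sqrt(r1^2 + r2^2 - 2*r1*r2*cos(t2-t1))
d = sqrt(17^2 + 24^2 - 2*17*24*cos(60-195)) = 37.9737

37.9737


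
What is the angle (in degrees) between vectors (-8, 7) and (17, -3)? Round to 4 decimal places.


dot = -8*17 + 7*-3 = -157
|u| = 10.6301, |v| = 17.2627
cos(angle) = -0.8556
angle = 148.8221 degrees

148.8221 degrees


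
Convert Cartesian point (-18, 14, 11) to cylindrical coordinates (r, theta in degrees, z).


r = sqrt((-18)^2 + 14^2) = 22.8035
theta = atan2(14, -18) = 142.125 deg
z = 11

r = 22.8035, theta = 142.125 deg, z = 11


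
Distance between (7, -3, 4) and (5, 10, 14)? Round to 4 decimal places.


d = sqrt((5-7)^2 + (10--3)^2 + (14-4)^2) = 16.5227

16.5227


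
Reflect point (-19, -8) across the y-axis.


Reflection across y-axis: (x, y) -> (-x, y)
(-19, -8) -> (19, -8)

(19, -8)


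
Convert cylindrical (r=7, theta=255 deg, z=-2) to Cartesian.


x = 7 * cos(255) = -1.8117
y = 7 * sin(255) = -6.7615
z = -2

(-1.8117, -6.7615, -2)


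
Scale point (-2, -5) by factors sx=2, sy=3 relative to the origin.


Scaling: (x*sx, y*sy) = (-2*2, -5*3) = (-4, -15)

(-4, -15)


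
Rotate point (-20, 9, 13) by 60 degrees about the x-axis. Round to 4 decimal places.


x' = -20
y' = 9*cos(60) - 13*sin(60) = -6.7583
z' = 9*sin(60) + 13*cos(60) = 14.2942

(-20, -6.7583, 14.2942)


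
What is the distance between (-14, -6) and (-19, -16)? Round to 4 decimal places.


d = sqrt((-19--14)^2 + (-16--6)^2) = 11.1803

11.1803


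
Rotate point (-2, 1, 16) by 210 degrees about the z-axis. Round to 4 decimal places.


x' = -2*cos(210) - 1*sin(210) = 2.2321
y' = -2*sin(210) + 1*cos(210) = 0.134
z' = 16

(2.2321, 0.134, 16)


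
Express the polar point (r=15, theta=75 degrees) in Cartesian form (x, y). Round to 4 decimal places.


x = 15 * cos(75) = 3.8823
y = 15 * sin(75) = 14.4889

(3.8823, 14.4889)


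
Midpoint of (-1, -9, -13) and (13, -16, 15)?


Midpoint = ((-1+13)/2, (-9+-16)/2, (-13+15)/2) = (6, -12.5, 1)

(6, -12.5, 1)


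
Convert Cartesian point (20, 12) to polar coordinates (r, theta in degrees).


r = sqrt(20^2 + 12^2) = 23.3238
theta = atan2(12, 20) = 30.9638 degrees

r = 23.3238, theta = 30.9638 degrees


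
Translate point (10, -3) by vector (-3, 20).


Translation: (x+dx, y+dy) = (10+-3, -3+20) = (7, 17)

(7, 17)


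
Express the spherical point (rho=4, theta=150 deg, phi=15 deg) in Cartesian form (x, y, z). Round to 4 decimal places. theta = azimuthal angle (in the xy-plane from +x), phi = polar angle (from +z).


x = 4 * sin(15) * cos(150) = -0.8966
y = 4 * sin(15) * sin(150) = 0.5176
z = 4 * cos(15) = 3.8637

(-0.8966, 0.5176, 3.8637)


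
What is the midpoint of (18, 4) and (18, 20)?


Midpoint = ((18+18)/2, (4+20)/2) = (18, 12)

(18, 12)


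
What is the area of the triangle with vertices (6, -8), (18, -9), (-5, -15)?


Area = |x1(y2-y3) + x2(y3-y1) + x3(y1-y2)| / 2
= |6*(-9--15) + 18*(-15--8) + -5*(-8--9)| / 2
= 47.5

47.5


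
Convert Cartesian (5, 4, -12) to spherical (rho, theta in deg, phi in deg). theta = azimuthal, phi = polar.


rho = sqrt(5^2 + 4^2 + (-12)^2) = 13.6015
theta = atan2(4, 5) = 38.6598 deg
phi = acos(-12/13.6015) = 151.9159 deg

rho = 13.6015, theta = 38.6598 deg, phi = 151.9159 deg


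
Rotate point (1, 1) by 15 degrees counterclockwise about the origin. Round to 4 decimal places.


x' = 1*cos(15) - 1*sin(15) = 0.7071
y' = 1*sin(15) + 1*cos(15) = 1.2247

(0.7071, 1.2247)


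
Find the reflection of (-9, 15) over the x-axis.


Reflection across x-axis: (x, y) -> (x, -y)
(-9, 15) -> (-9, -15)

(-9, -15)


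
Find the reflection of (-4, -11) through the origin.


Reflection through origin: (x, y) -> (-x, -y)
(-4, -11) -> (4, 11)

(4, 11)


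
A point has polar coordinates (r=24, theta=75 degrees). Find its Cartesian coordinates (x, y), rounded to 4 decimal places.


x = 24 * cos(75) = 6.2117
y = 24 * sin(75) = 23.1822

(6.2117, 23.1822)


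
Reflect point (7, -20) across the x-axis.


Reflection across x-axis: (x, y) -> (x, -y)
(7, -20) -> (7, 20)

(7, 20)


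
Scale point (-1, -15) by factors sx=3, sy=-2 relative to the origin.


Scaling: (x*sx, y*sy) = (-1*3, -15*-2) = (-3, 30)

(-3, 30)


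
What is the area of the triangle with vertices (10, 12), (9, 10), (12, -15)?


Area = |x1(y2-y3) + x2(y3-y1) + x3(y1-y2)| / 2
= |10*(10--15) + 9*(-15-12) + 12*(12-10)| / 2
= 15.5

15.5


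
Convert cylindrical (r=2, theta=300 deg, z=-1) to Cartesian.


x = 2 * cos(300) = 1
y = 2 * sin(300) = -1.7321
z = -1

(1, -1.7321, -1)


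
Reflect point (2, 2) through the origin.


Reflection through origin: (x, y) -> (-x, -y)
(2, 2) -> (-2, -2)

(-2, -2)


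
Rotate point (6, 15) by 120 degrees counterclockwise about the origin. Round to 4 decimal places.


x' = 6*cos(120) - 15*sin(120) = -15.9904
y' = 6*sin(120) + 15*cos(120) = -2.3038

(-15.9904, -2.3038)


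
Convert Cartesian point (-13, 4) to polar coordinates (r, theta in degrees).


r = sqrt((-13)^2 + 4^2) = 13.6015
theta = atan2(4, -13) = 162.8973 degrees

r = 13.6015, theta = 162.8973 degrees


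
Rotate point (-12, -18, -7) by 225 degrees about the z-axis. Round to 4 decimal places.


x' = -12*cos(225) - -18*sin(225) = -4.2426
y' = -12*sin(225) + -18*cos(225) = 21.2132
z' = -7

(-4.2426, 21.2132, -7)


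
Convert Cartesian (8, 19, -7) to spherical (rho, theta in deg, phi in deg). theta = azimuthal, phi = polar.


rho = sqrt(8^2 + 19^2 + (-7)^2) = 21.7715
theta = atan2(19, 8) = 67.1663 deg
phi = acos(-7/21.7715) = 108.7549 deg

rho = 21.7715, theta = 67.1663 deg, phi = 108.7549 deg


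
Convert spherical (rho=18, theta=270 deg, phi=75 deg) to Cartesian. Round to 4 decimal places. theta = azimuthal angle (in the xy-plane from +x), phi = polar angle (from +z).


x = 18 * sin(75) * cos(270) = 0
y = 18 * sin(75) * sin(270) = -17.3867
z = 18 * cos(75) = 4.6587

(0, -17.3867, 4.6587)


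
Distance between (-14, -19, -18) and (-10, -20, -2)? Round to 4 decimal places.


d = sqrt((-10--14)^2 + (-20--19)^2 + (-2--18)^2) = 16.5227

16.5227


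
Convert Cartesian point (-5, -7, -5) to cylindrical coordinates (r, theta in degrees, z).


r = sqrt((-5)^2 + (-7)^2) = 8.6023
theta = atan2(-7, -5) = 234.4623 deg
z = -5

r = 8.6023, theta = 234.4623 deg, z = -5


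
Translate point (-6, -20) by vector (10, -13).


Translation: (x+dx, y+dy) = (-6+10, -20+-13) = (4, -33)

(4, -33)


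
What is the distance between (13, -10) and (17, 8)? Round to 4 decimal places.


d = sqrt((17-13)^2 + (8--10)^2) = 18.4391

18.4391


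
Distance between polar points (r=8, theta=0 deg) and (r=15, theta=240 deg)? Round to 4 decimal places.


d = sqrt(r1^2 + r2^2 - 2*r1*r2*cos(t2-t1))
d = sqrt(8^2 + 15^2 - 2*8*15*cos(240-0)) = 20.2237

20.2237


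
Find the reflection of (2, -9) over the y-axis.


Reflection across y-axis: (x, y) -> (-x, y)
(2, -9) -> (-2, -9)

(-2, -9)


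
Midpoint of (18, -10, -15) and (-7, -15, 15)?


Midpoint = ((18+-7)/2, (-10+-15)/2, (-15+15)/2) = (5.5, -12.5, 0)

(5.5, -12.5, 0)


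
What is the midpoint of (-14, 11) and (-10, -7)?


Midpoint = ((-14+-10)/2, (11+-7)/2) = (-12, 2)

(-12, 2)


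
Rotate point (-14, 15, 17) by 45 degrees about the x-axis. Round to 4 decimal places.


x' = -14
y' = 15*cos(45) - 17*sin(45) = -1.4142
z' = 15*sin(45) + 17*cos(45) = 22.6274

(-14, -1.4142, 22.6274)


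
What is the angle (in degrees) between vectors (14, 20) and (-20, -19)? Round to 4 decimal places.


dot = 14*-20 + 20*-19 = -660
|u| = 24.4131, |v| = 27.5862
cos(angle) = -0.98
angle = 168.5232 degrees

168.5232 degrees


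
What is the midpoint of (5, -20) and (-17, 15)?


Midpoint = ((5+-17)/2, (-20+15)/2) = (-6, -2.5)

(-6, -2.5)


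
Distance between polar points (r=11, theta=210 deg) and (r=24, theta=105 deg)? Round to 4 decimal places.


d = sqrt(r1^2 + r2^2 - 2*r1*r2*cos(t2-t1))
d = sqrt(11^2 + 24^2 - 2*11*24*cos(105-210)) = 28.8731

28.8731


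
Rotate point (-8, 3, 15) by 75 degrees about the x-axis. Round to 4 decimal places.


x' = -8
y' = 3*cos(75) - 15*sin(75) = -13.7124
z' = 3*sin(75) + 15*cos(75) = 6.7801

(-8, -13.7124, 6.7801)


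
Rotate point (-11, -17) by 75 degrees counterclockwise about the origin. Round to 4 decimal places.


x' = -11*cos(75) - -17*sin(75) = 13.5737
y' = -11*sin(75) + -17*cos(75) = -15.0251

(13.5737, -15.0251)


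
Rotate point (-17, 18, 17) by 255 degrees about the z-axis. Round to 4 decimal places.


x' = -17*cos(255) - 18*sin(255) = 21.7866
y' = -17*sin(255) + 18*cos(255) = 11.762
z' = 17

(21.7866, 11.762, 17)


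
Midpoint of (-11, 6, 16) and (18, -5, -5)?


Midpoint = ((-11+18)/2, (6+-5)/2, (16+-5)/2) = (3.5, 0.5, 5.5)

(3.5, 0.5, 5.5)


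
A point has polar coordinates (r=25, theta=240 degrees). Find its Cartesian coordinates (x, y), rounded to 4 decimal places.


x = 25 * cos(240) = -12.5
y = 25 * sin(240) = -21.6506

(-12.5, -21.6506)


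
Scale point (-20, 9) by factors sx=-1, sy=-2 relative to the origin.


Scaling: (x*sx, y*sy) = (-20*-1, 9*-2) = (20, -18)

(20, -18)


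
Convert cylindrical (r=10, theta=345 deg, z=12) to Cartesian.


x = 10 * cos(345) = 9.6593
y = 10 * sin(345) = -2.5882
z = 12

(9.6593, -2.5882, 12)


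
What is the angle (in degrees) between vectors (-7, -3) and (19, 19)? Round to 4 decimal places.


dot = -7*19 + -3*19 = -190
|u| = 7.6158, |v| = 26.8701
cos(angle) = -0.9285
angle = 158.1986 degrees

158.1986 degrees


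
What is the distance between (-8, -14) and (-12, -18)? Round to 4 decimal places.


d = sqrt((-12--8)^2 + (-18--14)^2) = 5.6569

5.6569


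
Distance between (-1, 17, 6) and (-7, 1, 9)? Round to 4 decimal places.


d = sqrt((-7--1)^2 + (1-17)^2 + (9-6)^2) = 17.3494

17.3494


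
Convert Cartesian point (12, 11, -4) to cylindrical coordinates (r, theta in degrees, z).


r = sqrt(12^2 + 11^2) = 16.2788
theta = atan2(11, 12) = 42.5104 deg
z = -4

r = 16.2788, theta = 42.5104 deg, z = -4


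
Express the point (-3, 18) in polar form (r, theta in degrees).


r = sqrt((-3)^2 + 18^2) = 18.2483
theta = atan2(18, -3) = 99.4623 degrees

r = 18.2483, theta = 99.4623 degrees


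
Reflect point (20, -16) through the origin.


Reflection through origin: (x, y) -> (-x, -y)
(20, -16) -> (-20, 16)

(-20, 16)


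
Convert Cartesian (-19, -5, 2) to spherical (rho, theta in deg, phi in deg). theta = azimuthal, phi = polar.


rho = sqrt((-19)^2 + (-5)^2 + 2^2) = 19.7484
theta = atan2(-5, -19) = 194.7436 deg
phi = acos(2/19.7484) = 84.1875 deg

rho = 19.7484, theta = 194.7436 deg, phi = 84.1875 deg


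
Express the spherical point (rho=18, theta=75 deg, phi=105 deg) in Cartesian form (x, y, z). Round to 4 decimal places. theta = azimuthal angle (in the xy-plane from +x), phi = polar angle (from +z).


x = 18 * sin(105) * cos(75) = 4.5
y = 18 * sin(105) * sin(75) = 16.7942
z = 18 * cos(105) = -4.6587

(4.5, 16.7942, -4.6587)


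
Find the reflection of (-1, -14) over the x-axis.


Reflection across x-axis: (x, y) -> (x, -y)
(-1, -14) -> (-1, 14)

(-1, 14)


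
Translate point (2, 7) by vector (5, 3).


Translation: (x+dx, y+dy) = (2+5, 7+3) = (7, 10)

(7, 10)


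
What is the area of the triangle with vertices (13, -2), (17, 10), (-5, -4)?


Area = |x1(y2-y3) + x2(y3-y1) + x3(y1-y2)| / 2
= |13*(10--4) + 17*(-4--2) + -5*(-2-10)| / 2
= 104

104


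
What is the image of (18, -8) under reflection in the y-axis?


Reflection across y-axis: (x, y) -> (-x, y)
(18, -8) -> (-18, -8)

(-18, -8)


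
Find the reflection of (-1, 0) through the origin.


Reflection through origin: (x, y) -> (-x, -y)
(-1, 0) -> (1, 0)

(1, 0)


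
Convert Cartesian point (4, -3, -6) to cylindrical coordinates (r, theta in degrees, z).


r = sqrt(4^2 + (-3)^2) = 5
theta = atan2(-3, 4) = 323.1301 deg
z = -6

r = 5, theta = 323.1301 deg, z = -6


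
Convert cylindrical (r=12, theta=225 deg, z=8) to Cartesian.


x = 12 * cos(225) = -8.4853
y = 12 * sin(225) = -8.4853
z = 8

(-8.4853, -8.4853, 8)


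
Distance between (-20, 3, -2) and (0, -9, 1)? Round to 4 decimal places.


d = sqrt((0--20)^2 + (-9-3)^2 + (1--2)^2) = 23.516

23.516


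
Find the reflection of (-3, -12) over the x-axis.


Reflection across x-axis: (x, y) -> (x, -y)
(-3, -12) -> (-3, 12)

(-3, 12)


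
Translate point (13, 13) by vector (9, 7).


Translation: (x+dx, y+dy) = (13+9, 13+7) = (22, 20)

(22, 20)


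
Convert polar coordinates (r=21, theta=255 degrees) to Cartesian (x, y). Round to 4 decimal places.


x = 21 * cos(255) = -5.4352
y = 21 * sin(255) = -20.2844

(-5.4352, -20.2844)


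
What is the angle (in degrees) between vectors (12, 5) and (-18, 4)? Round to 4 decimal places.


dot = 12*-18 + 5*4 = -196
|u| = 13, |v| = 18.4391
cos(angle) = -0.8177
angle = 144.8513 degrees

144.8513 degrees


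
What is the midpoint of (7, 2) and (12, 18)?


Midpoint = ((7+12)/2, (2+18)/2) = (9.5, 10)

(9.5, 10)


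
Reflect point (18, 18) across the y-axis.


Reflection across y-axis: (x, y) -> (-x, y)
(18, 18) -> (-18, 18)

(-18, 18)


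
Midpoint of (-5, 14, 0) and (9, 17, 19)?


Midpoint = ((-5+9)/2, (14+17)/2, (0+19)/2) = (2, 15.5, 9.5)

(2, 15.5, 9.5)


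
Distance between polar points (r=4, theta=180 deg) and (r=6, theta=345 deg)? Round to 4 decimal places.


d = sqrt(r1^2 + r2^2 - 2*r1*r2*cos(t2-t1))
d = sqrt(4^2 + 6^2 - 2*4*6*cos(345-180)) = 9.9179

9.9179


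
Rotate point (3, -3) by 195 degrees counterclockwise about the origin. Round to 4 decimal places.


x' = 3*cos(195) - -3*sin(195) = -3.6742
y' = 3*sin(195) + -3*cos(195) = 2.1213

(-3.6742, 2.1213)


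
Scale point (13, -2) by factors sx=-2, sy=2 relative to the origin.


Scaling: (x*sx, y*sy) = (13*-2, -2*2) = (-26, -4)

(-26, -4)


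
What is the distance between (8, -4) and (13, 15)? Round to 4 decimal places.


d = sqrt((13-8)^2 + (15--4)^2) = 19.6469

19.6469


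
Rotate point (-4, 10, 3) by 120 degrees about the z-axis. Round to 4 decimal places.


x' = -4*cos(120) - 10*sin(120) = -6.6603
y' = -4*sin(120) + 10*cos(120) = -8.4641
z' = 3

(-6.6603, -8.4641, 3)


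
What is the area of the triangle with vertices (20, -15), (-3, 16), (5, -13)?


Area = |x1(y2-y3) + x2(y3-y1) + x3(y1-y2)| / 2
= |20*(16--13) + -3*(-13--15) + 5*(-15-16)| / 2
= 209.5

209.5


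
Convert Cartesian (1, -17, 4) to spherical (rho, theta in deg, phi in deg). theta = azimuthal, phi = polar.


rho = sqrt(1^2 + (-17)^2 + 4^2) = 17.4929
theta = atan2(-17, 1) = 273.3665 deg
phi = acos(4/17.4929) = 76.7815 deg

rho = 17.4929, theta = 273.3665 deg, phi = 76.7815 deg


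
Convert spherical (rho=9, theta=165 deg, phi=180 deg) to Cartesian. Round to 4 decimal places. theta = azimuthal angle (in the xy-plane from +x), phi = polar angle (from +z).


x = 9 * sin(180) * cos(165) = 0
y = 9 * sin(180) * sin(165) = 0
z = 9 * cos(180) = -9

(0, 0, -9)


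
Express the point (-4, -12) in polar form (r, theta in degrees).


r = sqrt((-4)^2 + (-12)^2) = 12.6491
theta = atan2(-12, -4) = 251.5651 degrees

r = 12.6491, theta = 251.5651 degrees


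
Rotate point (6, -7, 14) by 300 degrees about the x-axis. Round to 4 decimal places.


x' = 6
y' = -7*cos(300) - 14*sin(300) = 8.6244
z' = -7*sin(300) + 14*cos(300) = 13.0622

(6, 8.6244, 13.0622)


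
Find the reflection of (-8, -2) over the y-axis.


Reflection across y-axis: (x, y) -> (-x, y)
(-8, -2) -> (8, -2)

(8, -2)


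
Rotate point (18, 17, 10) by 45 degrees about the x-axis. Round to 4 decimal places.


x' = 18
y' = 17*cos(45) - 10*sin(45) = 4.9497
z' = 17*sin(45) + 10*cos(45) = 19.0919

(18, 4.9497, 19.0919)


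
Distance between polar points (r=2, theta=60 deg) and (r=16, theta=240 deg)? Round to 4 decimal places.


d = sqrt(r1^2 + r2^2 - 2*r1*r2*cos(t2-t1))
d = sqrt(2^2 + 16^2 - 2*2*16*cos(240-60)) = 18

18


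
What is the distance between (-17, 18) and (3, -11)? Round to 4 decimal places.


d = sqrt((3--17)^2 + (-11-18)^2) = 35.2278

35.2278


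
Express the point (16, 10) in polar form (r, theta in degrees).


r = sqrt(16^2 + 10^2) = 18.868
theta = atan2(10, 16) = 32.0054 degrees

r = 18.868, theta = 32.0054 degrees


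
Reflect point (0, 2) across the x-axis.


Reflection across x-axis: (x, y) -> (x, -y)
(0, 2) -> (0, -2)

(0, -2)


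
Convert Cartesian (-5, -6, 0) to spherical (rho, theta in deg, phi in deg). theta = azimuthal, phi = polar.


rho = sqrt((-5)^2 + (-6)^2 + 0^2) = 7.8102
theta = atan2(-6, -5) = 230.1944 deg
phi = acos(0/7.8102) = 90 deg

rho = 7.8102, theta = 230.1944 deg, phi = 90 deg


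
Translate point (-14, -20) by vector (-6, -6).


Translation: (x+dx, y+dy) = (-14+-6, -20+-6) = (-20, -26)

(-20, -26)


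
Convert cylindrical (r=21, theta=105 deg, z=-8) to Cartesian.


x = 21 * cos(105) = -5.4352
y = 21 * sin(105) = 20.2844
z = -8

(-5.4352, 20.2844, -8)


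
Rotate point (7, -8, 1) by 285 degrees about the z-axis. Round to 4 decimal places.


x' = 7*cos(285) - -8*sin(285) = -5.9157
y' = 7*sin(285) + -8*cos(285) = -8.832
z' = 1

(-5.9157, -8.832, 1)


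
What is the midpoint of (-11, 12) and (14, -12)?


Midpoint = ((-11+14)/2, (12+-12)/2) = (1.5, 0)

(1.5, 0)


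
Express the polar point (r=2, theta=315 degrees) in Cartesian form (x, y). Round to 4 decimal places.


x = 2 * cos(315) = 1.4142
y = 2 * sin(315) = -1.4142

(1.4142, -1.4142)


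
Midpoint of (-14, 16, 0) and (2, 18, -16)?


Midpoint = ((-14+2)/2, (16+18)/2, (0+-16)/2) = (-6, 17, -8)

(-6, 17, -8)


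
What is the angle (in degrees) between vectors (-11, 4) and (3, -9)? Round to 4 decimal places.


dot = -11*3 + 4*-9 = -69
|u| = 11.7047, |v| = 9.4868
cos(angle) = -0.6214
angle = 128.4181 degrees

128.4181 degrees


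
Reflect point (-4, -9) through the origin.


Reflection through origin: (x, y) -> (-x, -y)
(-4, -9) -> (4, 9)

(4, 9)


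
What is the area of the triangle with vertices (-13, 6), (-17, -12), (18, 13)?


Area = |x1(y2-y3) + x2(y3-y1) + x3(y1-y2)| / 2
= |-13*(-12-13) + -17*(13-6) + 18*(6--12)| / 2
= 265

265


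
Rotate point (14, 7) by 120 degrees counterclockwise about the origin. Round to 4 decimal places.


x' = 14*cos(120) - 7*sin(120) = -13.0622
y' = 14*sin(120) + 7*cos(120) = 8.6244

(-13.0622, 8.6244)


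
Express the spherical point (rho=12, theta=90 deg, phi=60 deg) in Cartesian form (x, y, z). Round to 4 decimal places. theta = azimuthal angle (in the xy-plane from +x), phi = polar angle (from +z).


x = 12 * sin(60) * cos(90) = 0
y = 12 * sin(60) * sin(90) = 10.3923
z = 12 * cos(60) = 6

(0, 10.3923, 6)


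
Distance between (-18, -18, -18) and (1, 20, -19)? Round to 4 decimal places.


d = sqrt((1--18)^2 + (20--18)^2 + (-19--18)^2) = 42.4971

42.4971


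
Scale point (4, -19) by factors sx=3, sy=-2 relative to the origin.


Scaling: (x*sx, y*sy) = (4*3, -19*-2) = (12, 38)

(12, 38)


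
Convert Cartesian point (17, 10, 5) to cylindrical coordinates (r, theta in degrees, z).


r = sqrt(17^2 + 10^2) = 19.7231
theta = atan2(10, 17) = 30.4655 deg
z = 5

r = 19.7231, theta = 30.4655 deg, z = 5


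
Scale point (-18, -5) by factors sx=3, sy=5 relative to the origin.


Scaling: (x*sx, y*sy) = (-18*3, -5*5) = (-54, -25)

(-54, -25)


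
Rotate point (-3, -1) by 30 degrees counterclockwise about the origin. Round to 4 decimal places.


x' = -3*cos(30) - -1*sin(30) = -2.0981
y' = -3*sin(30) + -1*cos(30) = -2.366

(-2.0981, -2.366)


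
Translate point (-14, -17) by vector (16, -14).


Translation: (x+dx, y+dy) = (-14+16, -17+-14) = (2, -31)

(2, -31)


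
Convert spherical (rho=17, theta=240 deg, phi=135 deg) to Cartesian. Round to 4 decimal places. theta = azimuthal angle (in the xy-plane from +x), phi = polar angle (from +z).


x = 17 * sin(135) * cos(240) = -6.0104
y = 17 * sin(135) * sin(240) = -10.4103
z = 17 * cos(135) = -12.0208

(-6.0104, -10.4103, -12.0208)


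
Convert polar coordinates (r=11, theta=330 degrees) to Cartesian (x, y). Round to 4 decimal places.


x = 11 * cos(330) = 9.5263
y = 11 * sin(330) = -5.5

(9.5263, -5.5)


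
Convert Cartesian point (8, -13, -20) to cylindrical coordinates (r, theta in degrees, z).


r = sqrt(8^2 + (-13)^2) = 15.2643
theta = atan2(-13, 8) = 301.6075 deg
z = -20

r = 15.2643, theta = 301.6075 deg, z = -20


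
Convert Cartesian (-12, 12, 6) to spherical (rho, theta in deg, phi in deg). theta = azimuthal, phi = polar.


rho = sqrt((-12)^2 + 12^2 + 6^2) = 18
theta = atan2(12, -12) = 135 deg
phi = acos(6/18) = 70.5288 deg

rho = 18, theta = 135 deg, phi = 70.5288 deg


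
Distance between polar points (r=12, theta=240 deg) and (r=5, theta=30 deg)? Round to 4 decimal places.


d = sqrt(r1^2 + r2^2 - 2*r1*r2*cos(t2-t1))
d = sqrt(12^2 + 5^2 - 2*12*5*cos(30-240)) = 16.5204

16.5204


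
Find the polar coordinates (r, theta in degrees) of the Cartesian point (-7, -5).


r = sqrt((-7)^2 + (-5)^2) = 8.6023
theta = atan2(-5, -7) = 215.5377 degrees

r = 8.6023, theta = 215.5377 degrees


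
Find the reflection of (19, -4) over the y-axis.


Reflection across y-axis: (x, y) -> (-x, y)
(19, -4) -> (-19, -4)

(-19, -4)


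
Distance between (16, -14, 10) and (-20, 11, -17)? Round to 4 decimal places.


d = sqrt((-20-16)^2 + (11--14)^2 + (-17-10)^2) = 51.4782

51.4782


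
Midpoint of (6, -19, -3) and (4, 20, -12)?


Midpoint = ((6+4)/2, (-19+20)/2, (-3+-12)/2) = (5, 0.5, -7.5)

(5, 0.5, -7.5)


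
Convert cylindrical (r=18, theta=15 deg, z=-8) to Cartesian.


x = 18 * cos(15) = 17.3867
y = 18 * sin(15) = 4.6587
z = -8

(17.3867, 4.6587, -8)


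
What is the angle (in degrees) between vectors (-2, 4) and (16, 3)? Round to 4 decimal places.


dot = -2*16 + 4*3 = -20
|u| = 4.4721, |v| = 16.2788
cos(angle) = -0.2747
angle = 105.9454 degrees

105.9454 degrees


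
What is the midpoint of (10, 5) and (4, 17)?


Midpoint = ((10+4)/2, (5+17)/2) = (7, 11)

(7, 11)


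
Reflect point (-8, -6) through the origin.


Reflection through origin: (x, y) -> (-x, -y)
(-8, -6) -> (8, 6)

(8, 6)


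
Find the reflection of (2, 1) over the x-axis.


Reflection across x-axis: (x, y) -> (x, -y)
(2, 1) -> (2, -1)

(2, -1)


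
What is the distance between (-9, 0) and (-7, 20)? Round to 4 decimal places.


d = sqrt((-7--9)^2 + (20-0)^2) = 20.0998

20.0998


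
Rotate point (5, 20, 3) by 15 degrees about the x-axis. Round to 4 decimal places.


x' = 5
y' = 20*cos(15) - 3*sin(15) = 18.5421
z' = 20*sin(15) + 3*cos(15) = 8.0742

(5, 18.5421, 8.0742)


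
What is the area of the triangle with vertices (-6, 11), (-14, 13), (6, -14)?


Area = |x1(y2-y3) + x2(y3-y1) + x3(y1-y2)| / 2
= |-6*(13--14) + -14*(-14-11) + 6*(11-13)| / 2
= 88

88


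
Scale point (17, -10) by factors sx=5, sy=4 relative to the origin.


Scaling: (x*sx, y*sy) = (17*5, -10*4) = (85, -40)

(85, -40)


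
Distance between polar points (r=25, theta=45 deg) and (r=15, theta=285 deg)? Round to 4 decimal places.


d = sqrt(r1^2 + r2^2 - 2*r1*r2*cos(t2-t1))
d = sqrt(25^2 + 15^2 - 2*25*15*cos(285-45)) = 35

35


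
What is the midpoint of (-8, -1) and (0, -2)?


Midpoint = ((-8+0)/2, (-1+-2)/2) = (-4, -1.5)

(-4, -1.5)


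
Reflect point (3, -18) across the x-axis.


Reflection across x-axis: (x, y) -> (x, -y)
(3, -18) -> (3, 18)

(3, 18)


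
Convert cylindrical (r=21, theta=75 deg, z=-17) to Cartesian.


x = 21 * cos(75) = 5.4352
y = 21 * sin(75) = 20.2844
z = -17

(5.4352, 20.2844, -17)


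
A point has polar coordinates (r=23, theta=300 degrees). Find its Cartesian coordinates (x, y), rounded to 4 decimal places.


x = 23 * cos(300) = 11.5
y = 23 * sin(300) = -19.9186

(11.5, -19.9186)


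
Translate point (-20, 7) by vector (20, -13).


Translation: (x+dx, y+dy) = (-20+20, 7+-13) = (0, -6)

(0, -6)


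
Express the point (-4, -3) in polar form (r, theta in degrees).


r = sqrt((-4)^2 + (-3)^2) = 5
theta = atan2(-3, -4) = 216.8699 degrees

r = 5, theta = 216.8699 degrees


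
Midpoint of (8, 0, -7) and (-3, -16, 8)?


Midpoint = ((8+-3)/2, (0+-16)/2, (-7+8)/2) = (2.5, -8, 0.5)

(2.5, -8, 0.5)


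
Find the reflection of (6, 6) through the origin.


Reflection through origin: (x, y) -> (-x, -y)
(6, 6) -> (-6, -6)

(-6, -6)


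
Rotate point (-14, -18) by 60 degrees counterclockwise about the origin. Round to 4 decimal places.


x' = -14*cos(60) - -18*sin(60) = 8.5885
y' = -14*sin(60) + -18*cos(60) = -21.1244

(8.5885, -21.1244)


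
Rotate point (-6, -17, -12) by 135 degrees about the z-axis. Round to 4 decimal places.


x' = -6*cos(135) - -17*sin(135) = 16.2635
y' = -6*sin(135) + -17*cos(135) = 7.7782
z' = -12

(16.2635, 7.7782, -12)


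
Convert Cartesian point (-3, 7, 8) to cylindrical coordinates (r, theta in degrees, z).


r = sqrt((-3)^2 + 7^2) = 7.6158
theta = atan2(7, -3) = 113.1986 deg
z = 8

r = 7.6158, theta = 113.1986 deg, z = 8


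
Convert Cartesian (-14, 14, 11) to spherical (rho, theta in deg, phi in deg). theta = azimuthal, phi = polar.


rho = sqrt((-14)^2 + 14^2 + 11^2) = 22.6495
theta = atan2(14, -14) = 135 deg
phi = acos(11/22.6495) = 60.9442 deg

rho = 22.6495, theta = 135 deg, phi = 60.9442 deg


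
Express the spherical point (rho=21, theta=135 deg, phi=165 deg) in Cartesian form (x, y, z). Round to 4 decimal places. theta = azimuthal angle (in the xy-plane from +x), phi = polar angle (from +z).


x = 21 * sin(165) * cos(135) = -3.8433
y = 21 * sin(165) * sin(135) = 3.8433
z = 21 * cos(165) = -20.2844

(-3.8433, 3.8433, -20.2844)


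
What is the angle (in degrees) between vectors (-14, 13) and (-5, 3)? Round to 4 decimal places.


dot = -14*-5 + 13*3 = 109
|u| = 19.105, |v| = 5.831
cos(angle) = 0.9785
angle = 11.9151 degrees

11.9151 degrees


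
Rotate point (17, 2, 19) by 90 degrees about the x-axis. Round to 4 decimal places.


x' = 17
y' = 2*cos(90) - 19*sin(90) = -19
z' = 2*sin(90) + 19*cos(90) = 2

(17, -19, 2)


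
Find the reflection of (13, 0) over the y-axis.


Reflection across y-axis: (x, y) -> (-x, y)
(13, 0) -> (-13, 0)

(-13, 0)


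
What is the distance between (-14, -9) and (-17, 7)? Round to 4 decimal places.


d = sqrt((-17--14)^2 + (7--9)^2) = 16.2788

16.2788


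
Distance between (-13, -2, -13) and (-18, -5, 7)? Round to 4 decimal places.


d = sqrt((-18--13)^2 + (-5--2)^2 + (7--13)^2) = 20.8327

20.8327


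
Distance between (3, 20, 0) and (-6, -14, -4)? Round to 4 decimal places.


d = sqrt((-6-3)^2 + (-14-20)^2 + (-4-0)^2) = 35.3977

35.3977


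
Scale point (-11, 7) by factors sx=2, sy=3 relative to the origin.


Scaling: (x*sx, y*sy) = (-11*2, 7*3) = (-22, 21)

(-22, 21)


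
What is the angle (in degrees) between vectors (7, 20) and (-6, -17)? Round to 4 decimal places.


dot = 7*-6 + 20*-17 = -382
|u| = 21.1896, |v| = 18.0278
cos(angle) = -1
angle = 179.85 degrees

179.85 degrees


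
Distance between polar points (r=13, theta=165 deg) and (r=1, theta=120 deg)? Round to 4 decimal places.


d = sqrt(r1^2 + r2^2 - 2*r1*r2*cos(t2-t1))
d = sqrt(13^2 + 1^2 - 2*13*1*cos(120-165)) = 12.3132

12.3132


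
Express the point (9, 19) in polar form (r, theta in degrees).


r = sqrt(9^2 + 19^2) = 21.0238
theta = atan2(19, 9) = 64.6538 degrees

r = 21.0238, theta = 64.6538 degrees


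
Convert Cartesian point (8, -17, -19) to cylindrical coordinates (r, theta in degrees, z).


r = sqrt(8^2 + (-17)^2) = 18.7883
theta = atan2(-17, 8) = 295.2011 deg
z = -19

r = 18.7883, theta = 295.2011 deg, z = -19


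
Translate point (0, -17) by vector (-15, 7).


Translation: (x+dx, y+dy) = (0+-15, -17+7) = (-15, -10)

(-15, -10)


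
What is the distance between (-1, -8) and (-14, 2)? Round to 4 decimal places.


d = sqrt((-14--1)^2 + (2--8)^2) = 16.4012

16.4012


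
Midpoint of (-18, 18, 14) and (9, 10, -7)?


Midpoint = ((-18+9)/2, (18+10)/2, (14+-7)/2) = (-4.5, 14, 3.5)

(-4.5, 14, 3.5)


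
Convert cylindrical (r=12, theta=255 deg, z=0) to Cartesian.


x = 12 * cos(255) = -3.1058
y = 12 * sin(255) = -11.5911
z = 0

(-3.1058, -11.5911, 0)


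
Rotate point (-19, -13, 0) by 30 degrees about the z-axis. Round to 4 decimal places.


x' = -19*cos(30) - -13*sin(30) = -9.9545
y' = -19*sin(30) + -13*cos(30) = -20.7583
z' = 0

(-9.9545, -20.7583, 0)


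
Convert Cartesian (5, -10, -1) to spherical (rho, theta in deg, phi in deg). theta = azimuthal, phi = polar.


rho = sqrt(5^2 + (-10)^2 + (-1)^2) = 11.225
theta = atan2(-10, 5) = 296.5651 deg
phi = acos(-1/11.225) = 95.1111 deg

rho = 11.225, theta = 296.5651 deg, phi = 95.1111 deg


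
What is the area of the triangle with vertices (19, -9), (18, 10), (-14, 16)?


Area = |x1(y2-y3) + x2(y3-y1) + x3(y1-y2)| / 2
= |19*(10-16) + 18*(16--9) + -14*(-9-10)| / 2
= 301

301


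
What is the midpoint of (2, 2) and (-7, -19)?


Midpoint = ((2+-7)/2, (2+-19)/2) = (-2.5, -8.5)

(-2.5, -8.5)


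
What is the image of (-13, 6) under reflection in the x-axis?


Reflection across x-axis: (x, y) -> (x, -y)
(-13, 6) -> (-13, -6)

(-13, -6)


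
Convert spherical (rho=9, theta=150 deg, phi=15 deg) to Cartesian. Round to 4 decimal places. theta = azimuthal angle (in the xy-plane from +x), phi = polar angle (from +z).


x = 9 * sin(15) * cos(150) = -2.0173
y = 9 * sin(15) * sin(150) = 1.1647
z = 9 * cos(15) = 8.6933

(-2.0173, 1.1647, 8.6933)


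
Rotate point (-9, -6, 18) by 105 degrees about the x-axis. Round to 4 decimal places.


x' = -9
y' = -6*cos(105) - 18*sin(105) = -15.8338
z' = -6*sin(105) + 18*cos(105) = -10.4543

(-9, -15.8338, -10.4543)


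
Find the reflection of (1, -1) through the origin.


Reflection through origin: (x, y) -> (-x, -y)
(1, -1) -> (-1, 1)

(-1, 1)


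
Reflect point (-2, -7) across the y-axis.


Reflection across y-axis: (x, y) -> (-x, y)
(-2, -7) -> (2, -7)

(2, -7)


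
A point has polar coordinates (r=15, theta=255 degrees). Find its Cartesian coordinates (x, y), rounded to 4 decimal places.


x = 15 * cos(255) = -3.8823
y = 15 * sin(255) = -14.4889

(-3.8823, -14.4889)


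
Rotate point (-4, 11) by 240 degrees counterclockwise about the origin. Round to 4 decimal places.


x' = -4*cos(240) - 11*sin(240) = 11.5263
y' = -4*sin(240) + 11*cos(240) = -2.0359

(11.5263, -2.0359)


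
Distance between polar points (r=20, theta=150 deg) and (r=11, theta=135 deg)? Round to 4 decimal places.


d = sqrt(r1^2 + r2^2 - 2*r1*r2*cos(t2-t1))
d = sqrt(20^2 + 11^2 - 2*20*11*cos(135-150)) = 9.7976

9.7976


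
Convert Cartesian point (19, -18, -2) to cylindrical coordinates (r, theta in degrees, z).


r = sqrt(19^2 + (-18)^2) = 26.1725
theta = atan2(-18, 19) = 316.5482 deg
z = -2

r = 26.1725, theta = 316.5482 deg, z = -2


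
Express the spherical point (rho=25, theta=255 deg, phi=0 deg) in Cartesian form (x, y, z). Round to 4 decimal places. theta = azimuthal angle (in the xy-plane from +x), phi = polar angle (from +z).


x = 25 * sin(0) * cos(255) = 0
y = 25 * sin(0) * sin(255) = 0
z = 25 * cos(0) = 25

(0, 0, 25)


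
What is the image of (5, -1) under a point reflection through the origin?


Reflection through origin: (x, y) -> (-x, -y)
(5, -1) -> (-5, 1)

(-5, 1)


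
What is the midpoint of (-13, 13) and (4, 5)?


Midpoint = ((-13+4)/2, (13+5)/2) = (-4.5, 9)

(-4.5, 9)


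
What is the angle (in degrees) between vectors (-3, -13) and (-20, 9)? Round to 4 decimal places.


dot = -3*-20 + -13*9 = -57
|u| = 13.3417, |v| = 21.9317
cos(angle) = -0.1948
angle = 101.2331 degrees

101.2331 degrees


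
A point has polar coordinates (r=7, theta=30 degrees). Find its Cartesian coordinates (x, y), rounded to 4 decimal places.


x = 7 * cos(30) = 6.0622
y = 7 * sin(30) = 3.5

(6.0622, 3.5)


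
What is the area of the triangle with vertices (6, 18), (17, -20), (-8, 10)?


Area = |x1(y2-y3) + x2(y3-y1) + x3(y1-y2)| / 2
= |6*(-20-10) + 17*(10-18) + -8*(18--20)| / 2
= 310

310


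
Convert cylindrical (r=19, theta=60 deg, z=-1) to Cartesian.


x = 19 * cos(60) = 9.5
y = 19 * sin(60) = 16.4545
z = -1

(9.5, 16.4545, -1)


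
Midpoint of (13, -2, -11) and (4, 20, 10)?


Midpoint = ((13+4)/2, (-2+20)/2, (-11+10)/2) = (8.5, 9, -0.5)

(8.5, 9, -0.5)


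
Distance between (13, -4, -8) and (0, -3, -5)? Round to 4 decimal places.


d = sqrt((0-13)^2 + (-3--4)^2 + (-5--8)^2) = 13.3791

13.3791


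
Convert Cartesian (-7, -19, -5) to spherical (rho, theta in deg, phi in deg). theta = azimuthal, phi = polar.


rho = sqrt((-7)^2 + (-19)^2 + (-5)^2) = 20.8567
theta = atan2(-19, -7) = 249.7751 deg
phi = acos(-5/20.8567) = 103.8707 deg

rho = 20.8567, theta = 249.7751 deg, phi = 103.8707 deg


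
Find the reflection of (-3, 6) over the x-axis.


Reflection across x-axis: (x, y) -> (x, -y)
(-3, 6) -> (-3, -6)

(-3, -6)


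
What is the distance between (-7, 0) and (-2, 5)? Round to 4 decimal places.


d = sqrt((-2--7)^2 + (5-0)^2) = 7.0711

7.0711


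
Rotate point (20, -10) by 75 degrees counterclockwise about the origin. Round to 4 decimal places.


x' = 20*cos(75) - -10*sin(75) = 14.8356
y' = 20*sin(75) + -10*cos(75) = 16.7303

(14.8356, 16.7303)


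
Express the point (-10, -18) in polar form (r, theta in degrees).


r = sqrt((-10)^2 + (-18)^2) = 20.5913
theta = atan2(-18, -10) = 240.9454 degrees

r = 20.5913, theta = 240.9454 degrees


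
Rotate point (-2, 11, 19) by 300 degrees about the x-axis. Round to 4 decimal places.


x' = -2
y' = 11*cos(300) - 19*sin(300) = 21.9545
z' = 11*sin(300) + 19*cos(300) = -0.0263

(-2, 21.9545, -0.0263)


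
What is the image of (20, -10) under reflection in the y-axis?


Reflection across y-axis: (x, y) -> (-x, y)
(20, -10) -> (-20, -10)

(-20, -10)


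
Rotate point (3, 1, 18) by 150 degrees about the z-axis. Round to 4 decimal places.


x' = 3*cos(150) - 1*sin(150) = -3.0981
y' = 3*sin(150) + 1*cos(150) = 0.634
z' = 18

(-3.0981, 0.634, 18)


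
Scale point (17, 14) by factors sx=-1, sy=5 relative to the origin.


Scaling: (x*sx, y*sy) = (17*-1, 14*5) = (-17, 70)

(-17, 70)


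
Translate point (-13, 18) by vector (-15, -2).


Translation: (x+dx, y+dy) = (-13+-15, 18+-2) = (-28, 16)

(-28, 16)


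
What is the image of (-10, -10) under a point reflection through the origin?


Reflection through origin: (x, y) -> (-x, -y)
(-10, -10) -> (10, 10)

(10, 10)


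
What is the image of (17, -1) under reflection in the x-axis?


Reflection across x-axis: (x, y) -> (x, -y)
(17, -1) -> (17, 1)

(17, 1)


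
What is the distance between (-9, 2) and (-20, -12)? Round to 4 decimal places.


d = sqrt((-20--9)^2 + (-12-2)^2) = 17.8045

17.8045


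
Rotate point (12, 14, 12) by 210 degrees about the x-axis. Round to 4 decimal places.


x' = 12
y' = 14*cos(210) - 12*sin(210) = -6.1244
z' = 14*sin(210) + 12*cos(210) = -17.3923

(12, -6.1244, -17.3923)


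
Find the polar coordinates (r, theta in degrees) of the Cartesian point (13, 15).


r = sqrt(13^2 + 15^2) = 19.8494
theta = atan2(15, 13) = 49.0856 degrees

r = 19.8494, theta = 49.0856 degrees


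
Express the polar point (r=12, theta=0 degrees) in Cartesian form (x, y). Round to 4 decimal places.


x = 12 * cos(0) = 12
y = 12 * sin(0) = 0

(12, 0)


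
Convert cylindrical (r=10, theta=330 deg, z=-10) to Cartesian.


x = 10 * cos(330) = 8.6603
y = 10 * sin(330) = -5
z = -10

(8.6603, -5, -10)


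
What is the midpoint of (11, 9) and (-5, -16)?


Midpoint = ((11+-5)/2, (9+-16)/2) = (3, -3.5)

(3, -3.5)


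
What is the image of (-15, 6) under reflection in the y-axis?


Reflection across y-axis: (x, y) -> (-x, y)
(-15, 6) -> (15, 6)

(15, 6)


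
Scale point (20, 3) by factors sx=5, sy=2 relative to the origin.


Scaling: (x*sx, y*sy) = (20*5, 3*2) = (100, 6)

(100, 6)


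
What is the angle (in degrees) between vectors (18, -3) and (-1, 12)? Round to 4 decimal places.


dot = 18*-1 + -3*12 = -54
|u| = 18.2483, |v| = 12.0416
cos(angle) = -0.2457
angle = 104.226 degrees

104.226 degrees


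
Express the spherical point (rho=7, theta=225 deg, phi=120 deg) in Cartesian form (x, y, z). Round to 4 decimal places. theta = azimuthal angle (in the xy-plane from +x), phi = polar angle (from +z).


x = 7 * sin(120) * cos(225) = -4.2866
y = 7 * sin(120) * sin(225) = -4.2866
z = 7 * cos(120) = -3.5

(-4.2866, -4.2866, -3.5)


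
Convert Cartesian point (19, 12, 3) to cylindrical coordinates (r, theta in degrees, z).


r = sqrt(19^2 + 12^2) = 22.4722
theta = atan2(12, 19) = 32.2756 deg
z = 3

r = 22.4722, theta = 32.2756 deg, z = 3


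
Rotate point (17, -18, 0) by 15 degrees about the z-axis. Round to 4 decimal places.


x' = 17*cos(15) - -18*sin(15) = 21.0795
y' = 17*sin(15) + -18*cos(15) = -12.9867
z' = 0

(21.0795, -12.9867, 0)


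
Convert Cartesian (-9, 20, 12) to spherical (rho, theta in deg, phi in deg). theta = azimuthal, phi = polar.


rho = sqrt((-9)^2 + 20^2 + 12^2) = 25
theta = atan2(20, -9) = 114.2277 deg
phi = acos(12/25) = 61.3146 deg

rho = 25, theta = 114.2277 deg, phi = 61.3146 deg


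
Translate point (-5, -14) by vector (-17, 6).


Translation: (x+dx, y+dy) = (-5+-17, -14+6) = (-22, -8)

(-22, -8)


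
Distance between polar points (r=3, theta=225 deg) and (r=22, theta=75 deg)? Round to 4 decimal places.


d = sqrt(r1^2 + r2^2 - 2*r1*r2*cos(t2-t1))
d = sqrt(3^2 + 22^2 - 2*3*22*cos(75-225)) = 24.6438

24.6438


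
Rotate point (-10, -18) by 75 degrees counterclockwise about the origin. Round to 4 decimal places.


x' = -10*cos(75) - -18*sin(75) = 14.7985
y' = -10*sin(75) + -18*cos(75) = -14.318

(14.7985, -14.318)


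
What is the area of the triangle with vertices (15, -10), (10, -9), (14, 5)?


Area = |x1(y2-y3) + x2(y3-y1) + x3(y1-y2)| / 2
= |15*(-9-5) + 10*(5--10) + 14*(-10--9)| / 2
= 37

37


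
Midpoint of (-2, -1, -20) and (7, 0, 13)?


Midpoint = ((-2+7)/2, (-1+0)/2, (-20+13)/2) = (2.5, -0.5, -3.5)

(2.5, -0.5, -3.5)


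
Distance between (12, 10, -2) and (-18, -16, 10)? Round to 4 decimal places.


d = sqrt((-18-12)^2 + (-16-10)^2 + (10--2)^2) = 41.4729

41.4729


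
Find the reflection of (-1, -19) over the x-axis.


Reflection across x-axis: (x, y) -> (x, -y)
(-1, -19) -> (-1, 19)

(-1, 19)


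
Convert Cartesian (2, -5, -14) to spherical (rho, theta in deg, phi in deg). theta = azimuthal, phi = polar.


rho = sqrt(2^2 + (-5)^2 + (-14)^2) = 15
theta = atan2(-5, 2) = 291.8014 deg
phi = acos(-14/15) = 158.9605 deg

rho = 15, theta = 291.8014 deg, phi = 158.9605 deg
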